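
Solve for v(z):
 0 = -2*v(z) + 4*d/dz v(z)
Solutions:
 v(z) = C1*exp(z/2)


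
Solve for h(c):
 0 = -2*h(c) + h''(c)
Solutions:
 h(c) = C1*exp(-sqrt(2)*c) + C2*exp(sqrt(2)*c)


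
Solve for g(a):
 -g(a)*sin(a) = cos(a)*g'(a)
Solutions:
 g(a) = C1*cos(a)


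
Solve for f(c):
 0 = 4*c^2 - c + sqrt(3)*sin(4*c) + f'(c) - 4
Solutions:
 f(c) = C1 - 4*c^3/3 + c^2/2 + 4*c + sqrt(3)*cos(4*c)/4


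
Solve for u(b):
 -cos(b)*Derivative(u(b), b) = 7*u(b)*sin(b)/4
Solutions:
 u(b) = C1*cos(b)^(7/4)


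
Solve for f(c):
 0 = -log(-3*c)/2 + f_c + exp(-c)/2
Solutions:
 f(c) = C1 + c*log(-c)/2 + c*(-1 + log(3))/2 + exp(-c)/2


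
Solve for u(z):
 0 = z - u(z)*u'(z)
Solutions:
 u(z) = -sqrt(C1 + z^2)
 u(z) = sqrt(C1 + z^2)


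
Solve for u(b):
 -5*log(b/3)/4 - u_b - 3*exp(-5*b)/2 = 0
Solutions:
 u(b) = C1 - 5*b*log(b)/4 + 5*b*(1 + log(3))/4 + 3*exp(-5*b)/10


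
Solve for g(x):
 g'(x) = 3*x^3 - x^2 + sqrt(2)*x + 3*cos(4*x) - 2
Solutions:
 g(x) = C1 + 3*x^4/4 - x^3/3 + sqrt(2)*x^2/2 - 2*x + 3*sin(4*x)/4


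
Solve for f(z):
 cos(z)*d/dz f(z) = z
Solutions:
 f(z) = C1 + Integral(z/cos(z), z)


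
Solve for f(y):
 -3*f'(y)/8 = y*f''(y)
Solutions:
 f(y) = C1 + C2*y^(5/8)


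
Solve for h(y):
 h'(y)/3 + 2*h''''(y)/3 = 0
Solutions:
 h(y) = C1 + C4*exp(-2^(2/3)*y/2) + (C2*sin(2^(2/3)*sqrt(3)*y/4) + C3*cos(2^(2/3)*sqrt(3)*y/4))*exp(2^(2/3)*y/4)


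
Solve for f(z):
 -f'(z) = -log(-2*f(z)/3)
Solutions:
 -Integral(1/(log(-_y) - log(3) + log(2)), (_y, f(z))) = C1 - z


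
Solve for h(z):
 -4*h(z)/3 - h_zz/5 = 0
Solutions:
 h(z) = C1*sin(2*sqrt(15)*z/3) + C2*cos(2*sqrt(15)*z/3)


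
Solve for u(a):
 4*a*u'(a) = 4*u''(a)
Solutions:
 u(a) = C1 + C2*erfi(sqrt(2)*a/2)


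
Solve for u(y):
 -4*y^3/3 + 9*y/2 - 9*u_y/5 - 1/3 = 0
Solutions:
 u(y) = C1 - 5*y^4/27 + 5*y^2/4 - 5*y/27


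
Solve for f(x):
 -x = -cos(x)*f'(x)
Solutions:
 f(x) = C1 + Integral(x/cos(x), x)


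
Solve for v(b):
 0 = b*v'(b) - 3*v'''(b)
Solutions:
 v(b) = C1 + Integral(C2*airyai(3^(2/3)*b/3) + C3*airybi(3^(2/3)*b/3), b)


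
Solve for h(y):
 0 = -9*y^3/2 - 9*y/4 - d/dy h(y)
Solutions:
 h(y) = C1 - 9*y^4/8 - 9*y^2/8


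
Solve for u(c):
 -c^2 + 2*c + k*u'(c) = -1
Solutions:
 u(c) = C1 + c^3/(3*k) - c^2/k - c/k


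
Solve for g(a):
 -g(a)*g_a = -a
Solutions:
 g(a) = -sqrt(C1 + a^2)
 g(a) = sqrt(C1 + a^2)


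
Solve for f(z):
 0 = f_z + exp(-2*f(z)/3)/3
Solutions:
 f(z) = 3*log(-sqrt(C1 - z)) - 3*log(3) + 3*log(2)/2
 f(z) = 3*log(C1 - z)/2 - 3*log(3) + 3*log(2)/2


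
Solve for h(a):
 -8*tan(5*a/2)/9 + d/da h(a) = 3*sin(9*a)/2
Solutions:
 h(a) = C1 - 16*log(cos(5*a/2))/45 - cos(9*a)/6


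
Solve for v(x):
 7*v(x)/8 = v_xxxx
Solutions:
 v(x) = C1*exp(-14^(1/4)*x/2) + C2*exp(14^(1/4)*x/2) + C3*sin(14^(1/4)*x/2) + C4*cos(14^(1/4)*x/2)


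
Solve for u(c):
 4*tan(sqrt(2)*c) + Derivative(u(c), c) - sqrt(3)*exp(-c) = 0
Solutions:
 u(c) = C1 - sqrt(2)*log(tan(sqrt(2)*c)^2 + 1) - sqrt(3)*exp(-c)


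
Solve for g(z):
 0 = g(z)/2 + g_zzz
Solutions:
 g(z) = C3*exp(-2^(2/3)*z/2) + (C1*sin(2^(2/3)*sqrt(3)*z/4) + C2*cos(2^(2/3)*sqrt(3)*z/4))*exp(2^(2/3)*z/4)


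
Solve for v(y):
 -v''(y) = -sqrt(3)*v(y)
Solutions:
 v(y) = C1*exp(-3^(1/4)*y) + C2*exp(3^(1/4)*y)


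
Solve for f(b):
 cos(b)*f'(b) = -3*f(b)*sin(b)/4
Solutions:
 f(b) = C1*cos(b)^(3/4)


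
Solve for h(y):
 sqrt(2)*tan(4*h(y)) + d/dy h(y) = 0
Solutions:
 h(y) = -asin(C1*exp(-4*sqrt(2)*y))/4 + pi/4
 h(y) = asin(C1*exp(-4*sqrt(2)*y))/4


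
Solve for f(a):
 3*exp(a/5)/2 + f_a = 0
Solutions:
 f(a) = C1 - 15*exp(a/5)/2


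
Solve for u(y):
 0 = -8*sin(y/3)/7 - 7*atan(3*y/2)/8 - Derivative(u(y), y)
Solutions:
 u(y) = C1 - 7*y*atan(3*y/2)/8 + 7*log(9*y^2 + 4)/24 + 24*cos(y/3)/7


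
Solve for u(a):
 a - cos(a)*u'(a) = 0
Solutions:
 u(a) = C1 + Integral(a/cos(a), a)


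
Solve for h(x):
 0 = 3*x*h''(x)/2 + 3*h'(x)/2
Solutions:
 h(x) = C1 + C2*log(x)


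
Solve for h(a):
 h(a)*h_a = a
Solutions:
 h(a) = -sqrt(C1 + a^2)
 h(a) = sqrt(C1 + a^2)


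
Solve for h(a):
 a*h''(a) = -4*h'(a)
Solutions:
 h(a) = C1 + C2/a^3


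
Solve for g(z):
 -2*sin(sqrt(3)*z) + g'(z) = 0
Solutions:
 g(z) = C1 - 2*sqrt(3)*cos(sqrt(3)*z)/3


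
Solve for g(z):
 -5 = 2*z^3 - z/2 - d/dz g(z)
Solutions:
 g(z) = C1 + z^4/2 - z^2/4 + 5*z


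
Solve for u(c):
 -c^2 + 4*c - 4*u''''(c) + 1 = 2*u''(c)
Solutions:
 u(c) = C1 + C2*c + C3*sin(sqrt(2)*c/2) + C4*cos(sqrt(2)*c/2) - c^4/24 + c^3/3 + 5*c^2/4


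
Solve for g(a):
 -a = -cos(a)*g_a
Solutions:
 g(a) = C1 + Integral(a/cos(a), a)


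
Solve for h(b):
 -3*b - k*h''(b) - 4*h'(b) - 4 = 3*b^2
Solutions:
 h(b) = C1 + C2*exp(-4*b/k) - b^3/4 + 3*b^2*k/16 - 3*b^2/8 - 3*b*k^2/32 + 3*b*k/16 - b


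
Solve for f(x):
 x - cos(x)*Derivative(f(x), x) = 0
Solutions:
 f(x) = C1 + Integral(x/cos(x), x)


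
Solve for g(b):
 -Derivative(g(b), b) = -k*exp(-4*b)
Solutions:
 g(b) = C1 - k*exp(-4*b)/4


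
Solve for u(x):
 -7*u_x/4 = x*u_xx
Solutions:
 u(x) = C1 + C2/x^(3/4)


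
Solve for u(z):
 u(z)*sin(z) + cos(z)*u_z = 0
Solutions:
 u(z) = C1*cos(z)


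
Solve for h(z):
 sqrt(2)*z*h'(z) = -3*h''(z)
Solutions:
 h(z) = C1 + C2*erf(2^(3/4)*sqrt(3)*z/6)


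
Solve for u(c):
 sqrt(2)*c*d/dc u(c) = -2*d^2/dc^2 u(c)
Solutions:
 u(c) = C1 + C2*erf(2^(1/4)*c/2)


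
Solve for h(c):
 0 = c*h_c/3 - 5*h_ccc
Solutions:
 h(c) = C1 + Integral(C2*airyai(15^(2/3)*c/15) + C3*airybi(15^(2/3)*c/15), c)


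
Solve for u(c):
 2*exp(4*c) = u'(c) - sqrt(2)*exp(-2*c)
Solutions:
 u(c) = C1 + exp(4*c)/2 - sqrt(2)*exp(-2*c)/2


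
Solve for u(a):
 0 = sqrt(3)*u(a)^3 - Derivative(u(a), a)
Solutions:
 u(a) = -sqrt(2)*sqrt(-1/(C1 + sqrt(3)*a))/2
 u(a) = sqrt(2)*sqrt(-1/(C1 + sqrt(3)*a))/2


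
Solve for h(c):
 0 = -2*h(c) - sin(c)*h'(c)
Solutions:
 h(c) = C1*(cos(c) + 1)/(cos(c) - 1)


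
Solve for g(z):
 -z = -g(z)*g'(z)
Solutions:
 g(z) = -sqrt(C1 + z^2)
 g(z) = sqrt(C1 + z^2)


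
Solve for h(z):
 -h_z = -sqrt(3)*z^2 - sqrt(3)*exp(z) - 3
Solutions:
 h(z) = C1 + sqrt(3)*z^3/3 + 3*z + sqrt(3)*exp(z)


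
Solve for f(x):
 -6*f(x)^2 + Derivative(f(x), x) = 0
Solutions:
 f(x) = -1/(C1 + 6*x)


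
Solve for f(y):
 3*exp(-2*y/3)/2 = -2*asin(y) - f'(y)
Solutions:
 f(y) = C1 - 2*y*asin(y) - 2*sqrt(1 - y^2) + 9*exp(-2*y/3)/4


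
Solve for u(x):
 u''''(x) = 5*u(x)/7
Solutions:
 u(x) = C1*exp(-5^(1/4)*7^(3/4)*x/7) + C2*exp(5^(1/4)*7^(3/4)*x/7) + C3*sin(5^(1/4)*7^(3/4)*x/7) + C4*cos(5^(1/4)*7^(3/4)*x/7)


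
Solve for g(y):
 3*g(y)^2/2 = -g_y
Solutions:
 g(y) = 2/(C1 + 3*y)


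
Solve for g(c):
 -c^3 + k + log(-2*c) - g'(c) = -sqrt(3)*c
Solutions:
 g(c) = C1 - c^4/4 + sqrt(3)*c^2/2 + c*(k - 1 + log(2)) + c*log(-c)


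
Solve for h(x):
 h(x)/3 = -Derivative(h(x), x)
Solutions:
 h(x) = C1*exp(-x/3)


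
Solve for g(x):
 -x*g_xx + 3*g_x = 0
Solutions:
 g(x) = C1 + C2*x^4


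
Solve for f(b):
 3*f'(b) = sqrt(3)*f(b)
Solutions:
 f(b) = C1*exp(sqrt(3)*b/3)


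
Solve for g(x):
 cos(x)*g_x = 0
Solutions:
 g(x) = C1


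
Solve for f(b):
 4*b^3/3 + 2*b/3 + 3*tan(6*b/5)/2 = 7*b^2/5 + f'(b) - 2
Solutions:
 f(b) = C1 + b^4/3 - 7*b^3/15 + b^2/3 + 2*b - 5*log(cos(6*b/5))/4


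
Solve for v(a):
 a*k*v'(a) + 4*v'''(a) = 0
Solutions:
 v(a) = C1 + Integral(C2*airyai(2^(1/3)*a*(-k)^(1/3)/2) + C3*airybi(2^(1/3)*a*(-k)^(1/3)/2), a)


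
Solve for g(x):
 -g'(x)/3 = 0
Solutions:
 g(x) = C1


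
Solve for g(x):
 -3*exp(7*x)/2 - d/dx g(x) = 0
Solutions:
 g(x) = C1 - 3*exp(7*x)/14


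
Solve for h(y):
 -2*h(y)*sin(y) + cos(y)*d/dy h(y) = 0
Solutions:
 h(y) = C1/cos(y)^2


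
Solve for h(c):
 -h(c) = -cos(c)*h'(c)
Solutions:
 h(c) = C1*sqrt(sin(c) + 1)/sqrt(sin(c) - 1)


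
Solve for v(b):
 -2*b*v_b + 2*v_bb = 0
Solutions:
 v(b) = C1 + C2*erfi(sqrt(2)*b/2)


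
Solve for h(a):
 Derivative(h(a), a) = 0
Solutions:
 h(a) = C1


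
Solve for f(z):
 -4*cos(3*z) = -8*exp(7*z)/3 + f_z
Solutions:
 f(z) = C1 + 8*exp(7*z)/21 - 4*sin(3*z)/3


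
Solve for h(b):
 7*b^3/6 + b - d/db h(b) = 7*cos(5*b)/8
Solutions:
 h(b) = C1 + 7*b^4/24 + b^2/2 - 7*sin(5*b)/40


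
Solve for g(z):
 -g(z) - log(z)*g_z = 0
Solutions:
 g(z) = C1*exp(-li(z))


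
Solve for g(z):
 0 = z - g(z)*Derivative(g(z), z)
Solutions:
 g(z) = -sqrt(C1 + z^2)
 g(z) = sqrt(C1 + z^2)


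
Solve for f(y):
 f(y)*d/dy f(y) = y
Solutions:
 f(y) = -sqrt(C1 + y^2)
 f(y) = sqrt(C1 + y^2)


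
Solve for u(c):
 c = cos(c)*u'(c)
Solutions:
 u(c) = C1 + Integral(c/cos(c), c)


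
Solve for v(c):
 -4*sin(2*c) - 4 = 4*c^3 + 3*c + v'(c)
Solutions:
 v(c) = C1 - c^4 - 3*c^2/2 - 4*c + 2*cos(2*c)


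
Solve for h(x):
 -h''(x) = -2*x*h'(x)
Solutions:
 h(x) = C1 + C2*erfi(x)


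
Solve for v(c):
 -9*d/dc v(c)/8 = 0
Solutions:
 v(c) = C1


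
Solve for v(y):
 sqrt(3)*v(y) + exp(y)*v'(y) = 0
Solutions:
 v(y) = C1*exp(sqrt(3)*exp(-y))


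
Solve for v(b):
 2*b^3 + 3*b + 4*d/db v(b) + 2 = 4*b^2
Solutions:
 v(b) = C1 - b^4/8 + b^3/3 - 3*b^2/8 - b/2


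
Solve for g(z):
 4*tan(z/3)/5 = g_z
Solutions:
 g(z) = C1 - 12*log(cos(z/3))/5


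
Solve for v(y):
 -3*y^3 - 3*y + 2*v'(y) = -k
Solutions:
 v(y) = C1 - k*y/2 + 3*y^4/8 + 3*y^2/4


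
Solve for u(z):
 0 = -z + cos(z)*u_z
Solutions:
 u(z) = C1 + Integral(z/cos(z), z)


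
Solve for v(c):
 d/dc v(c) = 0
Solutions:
 v(c) = C1


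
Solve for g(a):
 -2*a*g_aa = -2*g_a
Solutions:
 g(a) = C1 + C2*a^2


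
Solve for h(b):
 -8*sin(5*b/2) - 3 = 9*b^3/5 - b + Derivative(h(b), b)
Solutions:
 h(b) = C1 - 9*b^4/20 + b^2/2 - 3*b + 16*cos(5*b/2)/5


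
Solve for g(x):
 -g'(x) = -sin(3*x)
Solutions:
 g(x) = C1 - cos(3*x)/3


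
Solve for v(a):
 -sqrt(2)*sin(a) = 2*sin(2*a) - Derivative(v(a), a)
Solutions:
 v(a) = C1 + 2*sin(a)^2 - sqrt(2)*cos(a)


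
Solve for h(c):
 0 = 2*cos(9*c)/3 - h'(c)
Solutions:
 h(c) = C1 + 2*sin(9*c)/27


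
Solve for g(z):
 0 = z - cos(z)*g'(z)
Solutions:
 g(z) = C1 + Integral(z/cos(z), z)


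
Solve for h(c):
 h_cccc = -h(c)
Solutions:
 h(c) = (C1*sin(sqrt(2)*c/2) + C2*cos(sqrt(2)*c/2))*exp(-sqrt(2)*c/2) + (C3*sin(sqrt(2)*c/2) + C4*cos(sqrt(2)*c/2))*exp(sqrt(2)*c/2)


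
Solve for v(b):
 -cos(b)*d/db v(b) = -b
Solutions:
 v(b) = C1 + Integral(b/cos(b), b)


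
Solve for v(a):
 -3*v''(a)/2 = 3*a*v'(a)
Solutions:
 v(a) = C1 + C2*erf(a)


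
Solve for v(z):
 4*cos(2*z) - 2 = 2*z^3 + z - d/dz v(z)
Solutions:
 v(z) = C1 + z^4/2 + z^2/2 + 2*z - 2*sin(2*z)


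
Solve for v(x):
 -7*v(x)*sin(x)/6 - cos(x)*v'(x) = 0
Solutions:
 v(x) = C1*cos(x)^(7/6)


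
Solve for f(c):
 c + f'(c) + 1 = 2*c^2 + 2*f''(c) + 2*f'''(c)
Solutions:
 f(c) = C1 + C2*exp(c*(-1 + sqrt(3))/2) + C3*exp(-c*(1 + sqrt(3))/2) + 2*c^3/3 + 7*c^2/2 + 21*c


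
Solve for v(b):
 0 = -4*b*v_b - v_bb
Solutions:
 v(b) = C1 + C2*erf(sqrt(2)*b)


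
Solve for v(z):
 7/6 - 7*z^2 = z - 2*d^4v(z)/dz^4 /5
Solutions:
 v(z) = C1 + C2*z + C3*z^2 + C4*z^3 + 7*z^6/144 + z^5/48 - 35*z^4/288


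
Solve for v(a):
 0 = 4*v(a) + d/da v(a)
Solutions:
 v(a) = C1*exp(-4*a)


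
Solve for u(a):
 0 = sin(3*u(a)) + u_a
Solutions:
 u(a) = -acos((-C1 - exp(6*a))/(C1 - exp(6*a)))/3 + 2*pi/3
 u(a) = acos((-C1 - exp(6*a))/(C1 - exp(6*a)))/3


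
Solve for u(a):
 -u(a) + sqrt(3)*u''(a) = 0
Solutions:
 u(a) = C1*exp(-3^(3/4)*a/3) + C2*exp(3^(3/4)*a/3)


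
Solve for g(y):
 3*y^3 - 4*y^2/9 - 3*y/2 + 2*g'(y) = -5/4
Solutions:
 g(y) = C1 - 3*y^4/8 + 2*y^3/27 + 3*y^2/8 - 5*y/8


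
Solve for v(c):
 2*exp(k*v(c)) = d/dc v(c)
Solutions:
 v(c) = Piecewise((log(-1/(C1*k + 2*c*k))/k, Ne(k, 0)), (nan, True))
 v(c) = Piecewise((C1 + 2*c, Eq(k, 0)), (nan, True))


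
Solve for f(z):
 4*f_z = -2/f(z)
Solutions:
 f(z) = -sqrt(C1 - z)
 f(z) = sqrt(C1 - z)


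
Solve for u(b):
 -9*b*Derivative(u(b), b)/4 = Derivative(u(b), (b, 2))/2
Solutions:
 u(b) = C1 + C2*erf(3*b/2)


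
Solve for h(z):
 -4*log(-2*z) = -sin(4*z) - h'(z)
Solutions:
 h(z) = C1 + 4*z*log(-z) - 4*z + 4*z*log(2) + cos(4*z)/4


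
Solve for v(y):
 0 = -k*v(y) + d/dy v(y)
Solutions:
 v(y) = C1*exp(k*y)


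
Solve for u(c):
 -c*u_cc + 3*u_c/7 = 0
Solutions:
 u(c) = C1 + C2*c^(10/7)


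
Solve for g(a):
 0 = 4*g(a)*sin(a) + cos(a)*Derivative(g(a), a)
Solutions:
 g(a) = C1*cos(a)^4


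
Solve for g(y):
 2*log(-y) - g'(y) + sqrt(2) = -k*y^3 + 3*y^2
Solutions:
 g(y) = C1 + k*y^4/4 - y^3 + 2*y*log(-y) + y*(-2 + sqrt(2))


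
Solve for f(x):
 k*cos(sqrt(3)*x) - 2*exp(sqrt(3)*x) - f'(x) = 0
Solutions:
 f(x) = C1 + sqrt(3)*k*sin(sqrt(3)*x)/3 - 2*sqrt(3)*exp(sqrt(3)*x)/3


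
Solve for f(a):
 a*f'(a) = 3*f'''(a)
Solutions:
 f(a) = C1 + Integral(C2*airyai(3^(2/3)*a/3) + C3*airybi(3^(2/3)*a/3), a)


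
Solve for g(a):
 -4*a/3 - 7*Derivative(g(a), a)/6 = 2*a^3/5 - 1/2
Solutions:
 g(a) = C1 - 3*a^4/35 - 4*a^2/7 + 3*a/7


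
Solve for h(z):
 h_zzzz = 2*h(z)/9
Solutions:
 h(z) = C1*exp(-2^(1/4)*sqrt(3)*z/3) + C2*exp(2^(1/4)*sqrt(3)*z/3) + C3*sin(2^(1/4)*sqrt(3)*z/3) + C4*cos(2^(1/4)*sqrt(3)*z/3)


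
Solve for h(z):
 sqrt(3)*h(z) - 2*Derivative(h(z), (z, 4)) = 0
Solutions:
 h(z) = C1*exp(-2^(3/4)*3^(1/8)*z/2) + C2*exp(2^(3/4)*3^(1/8)*z/2) + C3*sin(2^(3/4)*3^(1/8)*z/2) + C4*cos(2^(3/4)*3^(1/8)*z/2)


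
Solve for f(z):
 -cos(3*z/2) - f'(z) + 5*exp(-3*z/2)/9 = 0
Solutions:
 f(z) = C1 - 2*sin(3*z/2)/3 - 10*exp(-3*z/2)/27


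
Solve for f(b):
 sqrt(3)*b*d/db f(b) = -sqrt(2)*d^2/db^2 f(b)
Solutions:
 f(b) = C1 + C2*erf(6^(1/4)*b/2)


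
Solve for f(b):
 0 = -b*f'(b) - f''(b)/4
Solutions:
 f(b) = C1 + C2*erf(sqrt(2)*b)


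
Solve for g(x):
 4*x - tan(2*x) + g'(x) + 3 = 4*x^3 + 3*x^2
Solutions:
 g(x) = C1 + x^4 + x^3 - 2*x^2 - 3*x - log(cos(2*x))/2


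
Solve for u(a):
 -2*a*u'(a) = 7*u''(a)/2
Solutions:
 u(a) = C1 + C2*erf(sqrt(14)*a/7)


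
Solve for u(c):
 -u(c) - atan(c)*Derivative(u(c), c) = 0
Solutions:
 u(c) = C1*exp(-Integral(1/atan(c), c))


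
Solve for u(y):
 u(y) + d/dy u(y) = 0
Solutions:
 u(y) = C1*exp(-y)


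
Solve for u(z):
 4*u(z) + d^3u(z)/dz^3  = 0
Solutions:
 u(z) = C3*exp(-2^(2/3)*z) + (C1*sin(2^(2/3)*sqrt(3)*z/2) + C2*cos(2^(2/3)*sqrt(3)*z/2))*exp(2^(2/3)*z/2)


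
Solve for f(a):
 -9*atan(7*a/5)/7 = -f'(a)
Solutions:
 f(a) = C1 + 9*a*atan(7*a/5)/7 - 45*log(49*a^2 + 25)/98


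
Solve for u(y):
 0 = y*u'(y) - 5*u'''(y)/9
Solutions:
 u(y) = C1 + Integral(C2*airyai(15^(2/3)*y/5) + C3*airybi(15^(2/3)*y/5), y)


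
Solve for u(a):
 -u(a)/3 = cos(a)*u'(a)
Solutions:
 u(a) = C1*(sin(a) - 1)^(1/6)/(sin(a) + 1)^(1/6)


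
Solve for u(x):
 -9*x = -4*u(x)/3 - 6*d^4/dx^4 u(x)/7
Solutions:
 u(x) = 27*x/4 + (C1*sin(2^(3/4)*sqrt(3)*7^(1/4)*x/6) + C2*cos(2^(3/4)*sqrt(3)*7^(1/4)*x/6))*exp(-2^(3/4)*sqrt(3)*7^(1/4)*x/6) + (C3*sin(2^(3/4)*sqrt(3)*7^(1/4)*x/6) + C4*cos(2^(3/4)*sqrt(3)*7^(1/4)*x/6))*exp(2^(3/4)*sqrt(3)*7^(1/4)*x/6)


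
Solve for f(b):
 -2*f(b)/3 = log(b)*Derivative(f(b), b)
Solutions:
 f(b) = C1*exp(-2*li(b)/3)


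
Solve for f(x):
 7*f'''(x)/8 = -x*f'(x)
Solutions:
 f(x) = C1 + Integral(C2*airyai(-2*7^(2/3)*x/7) + C3*airybi(-2*7^(2/3)*x/7), x)


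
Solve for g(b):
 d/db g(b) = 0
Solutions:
 g(b) = C1


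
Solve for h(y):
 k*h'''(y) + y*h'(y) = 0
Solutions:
 h(y) = C1 + Integral(C2*airyai(y*(-1/k)^(1/3)) + C3*airybi(y*(-1/k)^(1/3)), y)


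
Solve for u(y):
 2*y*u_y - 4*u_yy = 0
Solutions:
 u(y) = C1 + C2*erfi(y/2)


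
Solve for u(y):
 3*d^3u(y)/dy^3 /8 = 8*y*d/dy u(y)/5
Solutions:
 u(y) = C1 + Integral(C2*airyai(4*15^(2/3)*y/15) + C3*airybi(4*15^(2/3)*y/15), y)


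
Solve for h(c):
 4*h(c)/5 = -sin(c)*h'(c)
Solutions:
 h(c) = C1*(cos(c) + 1)^(2/5)/(cos(c) - 1)^(2/5)


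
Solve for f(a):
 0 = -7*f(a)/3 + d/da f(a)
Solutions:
 f(a) = C1*exp(7*a/3)


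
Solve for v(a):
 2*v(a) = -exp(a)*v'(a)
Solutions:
 v(a) = C1*exp(2*exp(-a))


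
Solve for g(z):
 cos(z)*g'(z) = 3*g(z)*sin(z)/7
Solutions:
 g(z) = C1/cos(z)^(3/7)


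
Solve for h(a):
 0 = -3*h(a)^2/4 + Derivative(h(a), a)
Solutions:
 h(a) = -4/(C1 + 3*a)


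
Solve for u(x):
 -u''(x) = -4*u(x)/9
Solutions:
 u(x) = C1*exp(-2*x/3) + C2*exp(2*x/3)


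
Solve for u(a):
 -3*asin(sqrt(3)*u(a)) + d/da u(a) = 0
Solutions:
 Integral(1/asin(sqrt(3)*_y), (_y, u(a))) = C1 + 3*a


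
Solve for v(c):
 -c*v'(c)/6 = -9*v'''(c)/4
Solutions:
 v(c) = C1 + Integral(C2*airyai(2^(1/3)*c/3) + C3*airybi(2^(1/3)*c/3), c)


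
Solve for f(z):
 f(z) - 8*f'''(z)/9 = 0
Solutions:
 f(z) = C3*exp(3^(2/3)*z/2) + (C1*sin(3*3^(1/6)*z/4) + C2*cos(3*3^(1/6)*z/4))*exp(-3^(2/3)*z/4)


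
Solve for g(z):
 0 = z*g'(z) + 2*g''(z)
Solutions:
 g(z) = C1 + C2*erf(z/2)


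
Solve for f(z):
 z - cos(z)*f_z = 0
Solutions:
 f(z) = C1 + Integral(z/cos(z), z)


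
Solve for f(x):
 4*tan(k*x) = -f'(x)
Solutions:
 f(x) = C1 - 4*Piecewise((-log(cos(k*x))/k, Ne(k, 0)), (0, True))


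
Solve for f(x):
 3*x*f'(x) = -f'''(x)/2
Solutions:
 f(x) = C1 + Integral(C2*airyai(-6^(1/3)*x) + C3*airybi(-6^(1/3)*x), x)


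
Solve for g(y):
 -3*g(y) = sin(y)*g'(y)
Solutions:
 g(y) = C1*(cos(y) + 1)^(3/2)/(cos(y) - 1)^(3/2)


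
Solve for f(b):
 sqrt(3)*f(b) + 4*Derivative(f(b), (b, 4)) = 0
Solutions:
 f(b) = (C1*sin(3^(1/8)*b/2) + C2*cos(3^(1/8)*b/2))*exp(-3^(1/8)*b/2) + (C3*sin(3^(1/8)*b/2) + C4*cos(3^(1/8)*b/2))*exp(3^(1/8)*b/2)


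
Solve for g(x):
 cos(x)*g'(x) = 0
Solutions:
 g(x) = C1


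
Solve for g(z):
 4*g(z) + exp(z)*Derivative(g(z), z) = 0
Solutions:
 g(z) = C1*exp(4*exp(-z))


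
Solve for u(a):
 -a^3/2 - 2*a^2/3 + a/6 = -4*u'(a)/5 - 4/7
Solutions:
 u(a) = C1 + 5*a^4/32 + 5*a^3/18 - 5*a^2/48 - 5*a/7


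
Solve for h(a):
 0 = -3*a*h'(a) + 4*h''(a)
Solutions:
 h(a) = C1 + C2*erfi(sqrt(6)*a/4)


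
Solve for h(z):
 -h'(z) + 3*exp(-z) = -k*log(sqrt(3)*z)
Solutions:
 h(z) = C1 + k*z*log(z) + k*z*(-1 + log(3)/2) - 3*exp(-z)


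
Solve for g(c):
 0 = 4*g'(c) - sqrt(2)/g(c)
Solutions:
 g(c) = -sqrt(C1 + 2*sqrt(2)*c)/2
 g(c) = sqrt(C1 + 2*sqrt(2)*c)/2


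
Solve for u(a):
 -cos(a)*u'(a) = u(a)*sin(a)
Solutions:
 u(a) = C1*cos(a)


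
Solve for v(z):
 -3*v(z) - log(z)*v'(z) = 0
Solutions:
 v(z) = C1*exp(-3*li(z))


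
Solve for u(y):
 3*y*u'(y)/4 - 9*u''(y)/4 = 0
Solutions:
 u(y) = C1 + C2*erfi(sqrt(6)*y/6)


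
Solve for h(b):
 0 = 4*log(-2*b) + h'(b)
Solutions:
 h(b) = C1 - 4*b*log(-b) + 4*b*(1 - log(2))


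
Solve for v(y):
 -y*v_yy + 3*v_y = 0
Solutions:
 v(y) = C1 + C2*y^4


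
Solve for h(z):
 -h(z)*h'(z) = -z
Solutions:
 h(z) = -sqrt(C1 + z^2)
 h(z) = sqrt(C1 + z^2)


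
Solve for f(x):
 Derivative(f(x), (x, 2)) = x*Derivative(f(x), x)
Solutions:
 f(x) = C1 + C2*erfi(sqrt(2)*x/2)


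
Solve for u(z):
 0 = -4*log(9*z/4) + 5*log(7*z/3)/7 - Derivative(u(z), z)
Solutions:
 u(z) = C1 - 23*z*log(z)/7 - 61*z*log(3)/7 + 5*z*log(7)/7 + 23*z/7 + 8*z*log(2)


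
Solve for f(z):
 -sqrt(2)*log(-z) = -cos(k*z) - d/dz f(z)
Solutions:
 f(z) = C1 + sqrt(2)*z*(log(-z) - 1) - Piecewise((sin(k*z)/k, Ne(k, 0)), (z, True))


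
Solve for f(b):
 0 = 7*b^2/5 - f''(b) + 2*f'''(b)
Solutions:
 f(b) = C1 + C2*b + C3*exp(b/2) + 7*b^4/60 + 14*b^3/15 + 28*b^2/5


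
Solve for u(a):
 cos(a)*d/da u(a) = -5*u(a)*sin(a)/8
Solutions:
 u(a) = C1*cos(a)^(5/8)


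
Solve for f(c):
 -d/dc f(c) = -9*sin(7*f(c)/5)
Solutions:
 -9*c + 5*log(cos(7*f(c)/5) - 1)/14 - 5*log(cos(7*f(c)/5) + 1)/14 = C1


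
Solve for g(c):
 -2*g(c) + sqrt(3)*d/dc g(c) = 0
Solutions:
 g(c) = C1*exp(2*sqrt(3)*c/3)


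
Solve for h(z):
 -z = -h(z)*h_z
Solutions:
 h(z) = -sqrt(C1 + z^2)
 h(z) = sqrt(C1 + z^2)


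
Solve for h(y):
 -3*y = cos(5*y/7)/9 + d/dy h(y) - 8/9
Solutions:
 h(y) = C1 - 3*y^2/2 + 8*y/9 - 7*sin(5*y/7)/45


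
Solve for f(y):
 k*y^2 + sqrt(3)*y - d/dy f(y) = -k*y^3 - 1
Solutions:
 f(y) = C1 + k*y^4/4 + k*y^3/3 + sqrt(3)*y^2/2 + y


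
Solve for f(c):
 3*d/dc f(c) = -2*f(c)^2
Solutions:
 f(c) = 3/(C1 + 2*c)


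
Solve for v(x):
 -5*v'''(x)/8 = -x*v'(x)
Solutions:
 v(x) = C1 + Integral(C2*airyai(2*5^(2/3)*x/5) + C3*airybi(2*5^(2/3)*x/5), x)


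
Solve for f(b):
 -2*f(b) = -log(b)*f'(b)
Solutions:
 f(b) = C1*exp(2*li(b))


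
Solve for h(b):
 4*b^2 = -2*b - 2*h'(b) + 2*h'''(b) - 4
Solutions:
 h(b) = C1 + C2*exp(-b) + C3*exp(b) - 2*b^3/3 - b^2/2 - 6*b


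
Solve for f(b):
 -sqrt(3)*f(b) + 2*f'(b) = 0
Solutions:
 f(b) = C1*exp(sqrt(3)*b/2)


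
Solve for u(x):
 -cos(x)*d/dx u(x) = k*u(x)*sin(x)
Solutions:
 u(x) = C1*exp(k*log(cos(x)))


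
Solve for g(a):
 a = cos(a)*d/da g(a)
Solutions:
 g(a) = C1 + Integral(a/cos(a), a)


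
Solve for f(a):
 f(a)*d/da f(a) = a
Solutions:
 f(a) = -sqrt(C1 + a^2)
 f(a) = sqrt(C1 + a^2)


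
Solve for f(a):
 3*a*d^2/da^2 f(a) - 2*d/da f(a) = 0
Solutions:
 f(a) = C1 + C2*a^(5/3)


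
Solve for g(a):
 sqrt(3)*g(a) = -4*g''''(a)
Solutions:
 g(a) = (C1*sin(3^(1/8)*a/2) + C2*cos(3^(1/8)*a/2))*exp(-3^(1/8)*a/2) + (C3*sin(3^(1/8)*a/2) + C4*cos(3^(1/8)*a/2))*exp(3^(1/8)*a/2)


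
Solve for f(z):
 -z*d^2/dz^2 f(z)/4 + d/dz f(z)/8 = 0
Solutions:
 f(z) = C1 + C2*z^(3/2)


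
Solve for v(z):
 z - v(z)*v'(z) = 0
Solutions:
 v(z) = -sqrt(C1 + z^2)
 v(z) = sqrt(C1 + z^2)


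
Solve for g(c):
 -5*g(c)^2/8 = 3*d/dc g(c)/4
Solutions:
 g(c) = 6/(C1 + 5*c)


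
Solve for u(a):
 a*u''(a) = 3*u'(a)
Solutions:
 u(a) = C1 + C2*a^4


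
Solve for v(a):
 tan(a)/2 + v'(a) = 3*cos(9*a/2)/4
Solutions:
 v(a) = C1 + log(cos(a))/2 + sin(9*a/2)/6


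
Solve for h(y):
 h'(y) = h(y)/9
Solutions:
 h(y) = C1*exp(y/9)


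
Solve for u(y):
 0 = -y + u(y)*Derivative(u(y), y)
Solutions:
 u(y) = -sqrt(C1 + y^2)
 u(y) = sqrt(C1 + y^2)


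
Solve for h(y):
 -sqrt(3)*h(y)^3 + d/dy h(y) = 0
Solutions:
 h(y) = -sqrt(2)*sqrt(-1/(C1 + sqrt(3)*y))/2
 h(y) = sqrt(2)*sqrt(-1/(C1 + sqrt(3)*y))/2


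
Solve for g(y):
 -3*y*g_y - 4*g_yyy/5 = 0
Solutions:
 g(y) = C1 + Integral(C2*airyai(-30^(1/3)*y/2) + C3*airybi(-30^(1/3)*y/2), y)


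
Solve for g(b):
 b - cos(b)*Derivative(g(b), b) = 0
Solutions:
 g(b) = C1 + Integral(b/cos(b), b)


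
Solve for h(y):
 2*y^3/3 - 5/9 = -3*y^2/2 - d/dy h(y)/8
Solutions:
 h(y) = C1 - 4*y^4/3 - 4*y^3 + 40*y/9


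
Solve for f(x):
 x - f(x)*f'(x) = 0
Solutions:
 f(x) = -sqrt(C1 + x^2)
 f(x) = sqrt(C1 + x^2)


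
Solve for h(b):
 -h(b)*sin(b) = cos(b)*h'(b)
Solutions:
 h(b) = C1*cos(b)


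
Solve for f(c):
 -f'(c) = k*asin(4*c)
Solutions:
 f(c) = C1 - k*(c*asin(4*c) + sqrt(1 - 16*c^2)/4)


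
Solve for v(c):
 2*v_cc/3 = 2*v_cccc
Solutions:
 v(c) = C1 + C2*c + C3*exp(-sqrt(3)*c/3) + C4*exp(sqrt(3)*c/3)


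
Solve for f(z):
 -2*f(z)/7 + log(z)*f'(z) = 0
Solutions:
 f(z) = C1*exp(2*li(z)/7)


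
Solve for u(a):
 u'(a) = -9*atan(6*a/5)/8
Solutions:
 u(a) = C1 - 9*a*atan(6*a/5)/8 + 15*log(36*a^2 + 25)/32


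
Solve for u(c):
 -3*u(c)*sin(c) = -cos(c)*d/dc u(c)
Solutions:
 u(c) = C1/cos(c)^3


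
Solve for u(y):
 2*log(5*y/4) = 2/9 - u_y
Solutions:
 u(y) = C1 - 2*y*log(y) + y*log(16/25) + 20*y/9


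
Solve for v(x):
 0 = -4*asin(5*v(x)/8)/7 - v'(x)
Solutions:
 Integral(1/asin(5*_y/8), (_y, v(x))) = C1 - 4*x/7


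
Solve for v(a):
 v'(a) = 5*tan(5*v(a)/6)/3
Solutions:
 v(a) = -6*asin(C1*exp(25*a/18))/5 + 6*pi/5
 v(a) = 6*asin(C1*exp(25*a/18))/5


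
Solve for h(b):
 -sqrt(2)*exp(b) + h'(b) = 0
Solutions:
 h(b) = C1 + sqrt(2)*exp(b)


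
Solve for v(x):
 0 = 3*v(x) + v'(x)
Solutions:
 v(x) = C1*exp(-3*x)


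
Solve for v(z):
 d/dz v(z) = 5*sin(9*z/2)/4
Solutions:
 v(z) = C1 - 5*cos(9*z/2)/18


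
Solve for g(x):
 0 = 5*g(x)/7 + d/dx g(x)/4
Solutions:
 g(x) = C1*exp(-20*x/7)


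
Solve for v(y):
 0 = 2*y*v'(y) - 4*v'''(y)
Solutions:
 v(y) = C1 + Integral(C2*airyai(2^(2/3)*y/2) + C3*airybi(2^(2/3)*y/2), y)


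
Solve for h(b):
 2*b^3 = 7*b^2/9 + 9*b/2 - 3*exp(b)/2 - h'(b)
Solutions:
 h(b) = C1 - b^4/2 + 7*b^3/27 + 9*b^2/4 - 3*exp(b)/2


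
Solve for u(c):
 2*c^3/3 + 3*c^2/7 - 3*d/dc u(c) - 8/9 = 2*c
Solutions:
 u(c) = C1 + c^4/18 + c^3/21 - c^2/3 - 8*c/27


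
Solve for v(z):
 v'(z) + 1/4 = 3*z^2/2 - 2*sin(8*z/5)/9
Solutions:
 v(z) = C1 + z^3/2 - z/4 + 5*cos(8*z/5)/36


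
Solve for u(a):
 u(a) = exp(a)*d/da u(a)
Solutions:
 u(a) = C1*exp(-exp(-a))


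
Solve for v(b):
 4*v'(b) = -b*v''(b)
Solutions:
 v(b) = C1 + C2/b^3


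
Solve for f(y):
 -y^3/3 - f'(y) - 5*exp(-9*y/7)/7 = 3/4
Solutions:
 f(y) = C1 - y^4/12 - 3*y/4 + 5*exp(-9*y/7)/9


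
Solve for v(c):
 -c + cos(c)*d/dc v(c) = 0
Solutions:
 v(c) = C1 + Integral(c/cos(c), c)


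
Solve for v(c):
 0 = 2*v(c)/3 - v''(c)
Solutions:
 v(c) = C1*exp(-sqrt(6)*c/3) + C2*exp(sqrt(6)*c/3)


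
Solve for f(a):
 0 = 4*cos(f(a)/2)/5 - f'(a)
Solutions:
 -4*a/5 - log(sin(f(a)/2) - 1) + log(sin(f(a)/2) + 1) = C1


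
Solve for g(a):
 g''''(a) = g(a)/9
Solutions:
 g(a) = C1*exp(-sqrt(3)*a/3) + C2*exp(sqrt(3)*a/3) + C3*sin(sqrt(3)*a/3) + C4*cos(sqrt(3)*a/3)


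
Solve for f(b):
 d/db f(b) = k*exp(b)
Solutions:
 f(b) = C1 + k*exp(b)


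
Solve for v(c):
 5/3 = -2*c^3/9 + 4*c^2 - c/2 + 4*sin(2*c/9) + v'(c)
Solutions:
 v(c) = C1 + c^4/18 - 4*c^3/3 + c^2/4 + 5*c/3 + 18*cos(2*c/9)


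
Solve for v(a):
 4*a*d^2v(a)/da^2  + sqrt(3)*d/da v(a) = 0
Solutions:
 v(a) = C1 + C2*a^(1 - sqrt(3)/4)


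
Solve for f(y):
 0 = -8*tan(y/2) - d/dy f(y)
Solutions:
 f(y) = C1 + 16*log(cos(y/2))


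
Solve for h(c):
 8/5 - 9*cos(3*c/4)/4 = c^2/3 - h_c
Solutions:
 h(c) = C1 + c^3/9 - 8*c/5 + 3*sin(3*c/4)


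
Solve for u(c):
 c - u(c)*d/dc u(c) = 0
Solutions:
 u(c) = -sqrt(C1 + c^2)
 u(c) = sqrt(C1 + c^2)


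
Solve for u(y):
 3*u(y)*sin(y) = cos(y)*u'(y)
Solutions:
 u(y) = C1/cos(y)^3


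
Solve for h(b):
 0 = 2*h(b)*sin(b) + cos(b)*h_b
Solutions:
 h(b) = C1*cos(b)^2


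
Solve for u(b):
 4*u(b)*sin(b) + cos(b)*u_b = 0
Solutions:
 u(b) = C1*cos(b)^4


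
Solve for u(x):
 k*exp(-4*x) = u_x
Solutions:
 u(x) = C1 - k*exp(-4*x)/4


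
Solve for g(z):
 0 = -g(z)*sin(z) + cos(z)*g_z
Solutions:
 g(z) = C1/cos(z)


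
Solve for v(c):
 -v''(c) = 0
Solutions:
 v(c) = C1 + C2*c


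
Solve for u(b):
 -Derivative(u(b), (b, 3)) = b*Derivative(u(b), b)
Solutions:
 u(b) = C1 + Integral(C2*airyai(-b) + C3*airybi(-b), b)


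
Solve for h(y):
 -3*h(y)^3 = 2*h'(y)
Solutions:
 h(y) = -sqrt(-1/(C1 - 3*y))
 h(y) = sqrt(-1/(C1 - 3*y))


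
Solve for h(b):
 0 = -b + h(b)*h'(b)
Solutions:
 h(b) = -sqrt(C1 + b^2)
 h(b) = sqrt(C1 + b^2)


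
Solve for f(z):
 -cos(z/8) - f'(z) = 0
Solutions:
 f(z) = C1 - 8*sin(z/8)


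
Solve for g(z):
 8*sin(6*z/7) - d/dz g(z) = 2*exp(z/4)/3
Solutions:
 g(z) = C1 - 8*exp(z/4)/3 - 28*cos(6*z/7)/3


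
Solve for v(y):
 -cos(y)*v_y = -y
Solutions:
 v(y) = C1 + Integral(y/cos(y), y)


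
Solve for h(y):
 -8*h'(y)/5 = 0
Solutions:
 h(y) = C1


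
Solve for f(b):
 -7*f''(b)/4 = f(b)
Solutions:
 f(b) = C1*sin(2*sqrt(7)*b/7) + C2*cos(2*sqrt(7)*b/7)


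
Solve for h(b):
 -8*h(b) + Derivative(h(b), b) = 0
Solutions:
 h(b) = C1*exp(8*b)


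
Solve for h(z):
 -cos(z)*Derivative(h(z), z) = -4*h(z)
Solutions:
 h(z) = C1*(sin(z)^2 + 2*sin(z) + 1)/(sin(z)^2 - 2*sin(z) + 1)


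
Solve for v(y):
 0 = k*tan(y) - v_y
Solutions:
 v(y) = C1 - k*log(cos(y))


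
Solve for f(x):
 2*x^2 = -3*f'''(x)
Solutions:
 f(x) = C1 + C2*x + C3*x^2 - x^5/90


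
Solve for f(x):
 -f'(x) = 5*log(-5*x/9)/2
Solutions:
 f(x) = C1 - 5*x*log(-x)/2 + x*(-5*log(5)/2 + 5/2 + 5*log(3))


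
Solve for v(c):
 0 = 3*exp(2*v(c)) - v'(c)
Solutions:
 v(c) = log(-sqrt(-1/(C1 + 3*c))) - log(2)/2
 v(c) = log(-1/(C1 + 3*c))/2 - log(2)/2


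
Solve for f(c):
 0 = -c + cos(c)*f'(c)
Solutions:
 f(c) = C1 + Integral(c/cos(c), c)


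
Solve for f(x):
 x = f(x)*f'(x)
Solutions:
 f(x) = -sqrt(C1 + x^2)
 f(x) = sqrt(C1 + x^2)


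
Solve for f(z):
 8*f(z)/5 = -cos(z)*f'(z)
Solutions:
 f(z) = C1*(sin(z) - 1)^(4/5)/(sin(z) + 1)^(4/5)


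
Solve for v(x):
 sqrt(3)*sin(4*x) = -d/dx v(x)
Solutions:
 v(x) = C1 + sqrt(3)*cos(4*x)/4


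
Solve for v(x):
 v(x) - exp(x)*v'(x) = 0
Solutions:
 v(x) = C1*exp(-exp(-x))


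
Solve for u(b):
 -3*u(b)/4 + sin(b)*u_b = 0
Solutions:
 u(b) = C1*(cos(b) - 1)^(3/8)/(cos(b) + 1)^(3/8)


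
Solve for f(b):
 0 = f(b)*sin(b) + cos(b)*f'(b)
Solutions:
 f(b) = C1*cos(b)


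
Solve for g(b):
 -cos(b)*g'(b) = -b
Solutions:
 g(b) = C1 + Integral(b/cos(b), b)


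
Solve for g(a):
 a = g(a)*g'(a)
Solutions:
 g(a) = -sqrt(C1 + a^2)
 g(a) = sqrt(C1 + a^2)


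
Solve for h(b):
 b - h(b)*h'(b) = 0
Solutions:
 h(b) = -sqrt(C1 + b^2)
 h(b) = sqrt(C1 + b^2)


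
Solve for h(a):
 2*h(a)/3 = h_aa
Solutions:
 h(a) = C1*exp(-sqrt(6)*a/3) + C2*exp(sqrt(6)*a/3)


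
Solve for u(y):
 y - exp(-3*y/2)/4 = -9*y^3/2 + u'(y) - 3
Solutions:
 u(y) = C1 + 9*y^4/8 + y^2/2 + 3*y + exp(-3*y/2)/6


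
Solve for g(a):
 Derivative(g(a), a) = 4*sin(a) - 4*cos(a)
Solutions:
 g(a) = C1 - 4*sqrt(2)*sin(a + pi/4)


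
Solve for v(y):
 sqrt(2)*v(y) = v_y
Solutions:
 v(y) = C1*exp(sqrt(2)*y)


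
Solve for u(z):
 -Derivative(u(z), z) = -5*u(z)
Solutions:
 u(z) = C1*exp(5*z)


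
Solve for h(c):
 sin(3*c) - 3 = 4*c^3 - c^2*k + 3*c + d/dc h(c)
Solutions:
 h(c) = C1 - c^4 + c^3*k/3 - 3*c^2/2 - 3*c - cos(3*c)/3


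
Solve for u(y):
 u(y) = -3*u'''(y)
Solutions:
 u(y) = C3*exp(-3^(2/3)*y/3) + (C1*sin(3^(1/6)*y/2) + C2*cos(3^(1/6)*y/2))*exp(3^(2/3)*y/6)


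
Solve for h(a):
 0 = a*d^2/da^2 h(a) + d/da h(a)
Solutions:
 h(a) = C1 + C2*log(a)


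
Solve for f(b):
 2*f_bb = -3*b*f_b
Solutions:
 f(b) = C1 + C2*erf(sqrt(3)*b/2)


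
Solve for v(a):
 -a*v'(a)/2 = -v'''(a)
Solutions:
 v(a) = C1 + Integral(C2*airyai(2^(2/3)*a/2) + C3*airybi(2^(2/3)*a/2), a)


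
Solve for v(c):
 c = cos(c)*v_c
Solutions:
 v(c) = C1 + Integral(c/cos(c), c)


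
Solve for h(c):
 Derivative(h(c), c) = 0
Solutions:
 h(c) = C1


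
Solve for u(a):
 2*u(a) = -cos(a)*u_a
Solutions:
 u(a) = C1*(sin(a) - 1)/(sin(a) + 1)


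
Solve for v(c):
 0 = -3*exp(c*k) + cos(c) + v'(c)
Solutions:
 v(c) = C1 - sin(c) + 3*exp(c*k)/k


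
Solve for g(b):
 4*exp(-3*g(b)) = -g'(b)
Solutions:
 g(b) = log(C1 - 12*b)/3
 g(b) = log((-3^(1/3) - 3^(5/6)*I)*(C1 - 4*b)^(1/3)/2)
 g(b) = log((-3^(1/3) + 3^(5/6)*I)*(C1 - 4*b)^(1/3)/2)


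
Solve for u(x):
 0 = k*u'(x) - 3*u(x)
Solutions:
 u(x) = C1*exp(3*x/k)


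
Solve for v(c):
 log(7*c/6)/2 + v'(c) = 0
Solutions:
 v(c) = C1 - c*log(c)/2 - c*log(7)/2 + c/2 + c*log(6)/2


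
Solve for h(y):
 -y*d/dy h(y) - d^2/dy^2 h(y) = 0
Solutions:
 h(y) = C1 + C2*erf(sqrt(2)*y/2)


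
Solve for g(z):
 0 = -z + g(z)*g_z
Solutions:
 g(z) = -sqrt(C1 + z^2)
 g(z) = sqrt(C1 + z^2)


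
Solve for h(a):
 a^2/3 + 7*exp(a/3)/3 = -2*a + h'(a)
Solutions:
 h(a) = C1 + a^3/9 + a^2 + 7*exp(a/3)


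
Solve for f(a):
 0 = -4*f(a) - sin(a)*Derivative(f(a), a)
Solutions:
 f(a) = C1*(cos(a)^2 + 2*cos(a) + 1)/(cos(a)^2 - 2*cos(a) + 1)


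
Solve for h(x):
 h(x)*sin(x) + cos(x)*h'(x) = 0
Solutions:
 h(x) = C1*cos(x)


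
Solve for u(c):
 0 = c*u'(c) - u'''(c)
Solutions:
 u(c) = C1 + Integral(C2*airyai(c) + C3*airybi(c), c)


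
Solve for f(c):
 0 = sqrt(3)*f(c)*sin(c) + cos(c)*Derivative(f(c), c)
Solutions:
 f(c) = C1*cos(c)^(sqrt(3))


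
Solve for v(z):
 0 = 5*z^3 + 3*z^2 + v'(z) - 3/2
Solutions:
 v(z) = C1 - 5*z^4/4 - z^3 + 3*z/2


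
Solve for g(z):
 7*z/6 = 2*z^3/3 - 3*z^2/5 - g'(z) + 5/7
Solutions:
 g(z) = C1 + z^4/6 - z^3/5 - 7*z^2/12 + 5*z/7


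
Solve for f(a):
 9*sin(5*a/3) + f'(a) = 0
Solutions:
 f(a) = C1 + 27*cos(5*a/3)/5


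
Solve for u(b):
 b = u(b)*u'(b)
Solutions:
 u(b) = -sqrt(C1 + b^2)
 u(b) = sqrt(C1 + b^2)


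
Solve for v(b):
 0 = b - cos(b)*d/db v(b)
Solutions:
 v(b) = C1 + Integral(b/cos(b), b)


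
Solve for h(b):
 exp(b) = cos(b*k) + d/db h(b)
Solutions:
 h(b) = C1 + exp(b) - sin(b*k)/k


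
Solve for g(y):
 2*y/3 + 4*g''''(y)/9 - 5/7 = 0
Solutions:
 g(y) = C1 + C2*y + C3*y^2 + C4*y^3 - y^5/80 + 15*y^4/224


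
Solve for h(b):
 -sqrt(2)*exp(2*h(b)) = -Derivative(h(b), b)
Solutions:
 h(b) = log(-sqrt(-1/(C1 + sqrt(2)*b))) - log(2)/2
 h(b) = log(-1/(C1 + sqrt(2)*b))/2 - log(2)/2


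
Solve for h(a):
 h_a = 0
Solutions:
 h(a) = C1


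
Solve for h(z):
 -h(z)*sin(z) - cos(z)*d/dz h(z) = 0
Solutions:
 h(z) = C1*cos(z)


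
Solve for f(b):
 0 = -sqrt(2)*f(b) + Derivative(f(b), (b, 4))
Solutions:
 f(b) = C1*exp(-2^(1/8)*b) + C2*exp(2^(1/8)*b) + C3*sin(2^(1/8)*b) + C4*cos(2^(1/8)*b)


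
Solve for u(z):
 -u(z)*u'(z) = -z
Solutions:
 u(z) = -sqrt(C1 + z^2)
 u(z) = sqrt(C1 + z^2)


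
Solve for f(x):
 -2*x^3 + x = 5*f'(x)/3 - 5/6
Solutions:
 f(x) = C1 - 3*x^4/10 + 3*x^2/10 + x/2


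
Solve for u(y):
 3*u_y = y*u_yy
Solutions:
 u(y) = C1 + C2*y^4


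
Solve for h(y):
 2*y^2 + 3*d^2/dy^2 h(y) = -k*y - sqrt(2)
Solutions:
 h(y) = C1 + C2*y - k*y^3/18 - y^4/18 - sqrt(2)*y^2/6


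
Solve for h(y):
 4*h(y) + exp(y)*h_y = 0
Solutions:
 h(y) = C1*exp(4*exp(-y))


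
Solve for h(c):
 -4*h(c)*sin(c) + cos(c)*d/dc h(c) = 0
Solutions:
 h(c) = C1/cos(c)^4


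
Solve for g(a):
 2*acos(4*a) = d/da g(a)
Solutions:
 g(a) = C1 + 2*a*acos(4*a) - sqrt(1 - 16*a^2)/2


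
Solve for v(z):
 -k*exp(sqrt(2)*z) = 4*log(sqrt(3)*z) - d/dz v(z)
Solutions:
 v(z) = C1 + sqrt(2)*k*exp(sqrt(2)*z)/2 + 4*z*log(z) + 2*z*(-2 + log(3))


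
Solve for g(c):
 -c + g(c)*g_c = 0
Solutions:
 g(c) = -sqrt(C1 + c^2)
 g(c) = sqrt(C1 + c^2)


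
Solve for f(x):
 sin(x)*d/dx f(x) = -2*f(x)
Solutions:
 f(x) = C1*(cos(x) + 1)/(cos(x) - 1)


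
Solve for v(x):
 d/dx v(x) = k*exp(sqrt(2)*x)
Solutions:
 v(x) = C1 + sqrt(2)*k*exp(sqrt(2)*x)/2


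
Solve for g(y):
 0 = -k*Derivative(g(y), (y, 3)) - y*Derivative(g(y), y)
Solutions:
 g(y) = C1 + Integral(C2*airyai(y*(-1/k)^(1/3)) + C3*airybi(y*(-1/k)^(1/3)), y)


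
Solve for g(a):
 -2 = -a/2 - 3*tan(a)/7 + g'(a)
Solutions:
 g(a) = C1 + a^2/4 - 2*a - 3*log(cos(a))/7


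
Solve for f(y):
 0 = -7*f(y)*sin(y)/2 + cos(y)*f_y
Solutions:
 f(y) = C1/cos(y)^(7/2)


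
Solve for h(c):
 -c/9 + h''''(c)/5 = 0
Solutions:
 h(c) = C1 + C2*c + C3*c^2 + C4*c^3 + c^5/216


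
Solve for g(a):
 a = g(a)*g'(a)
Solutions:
 g(a) = -sqrt(C1 + a^2)
 g(a) = sqrt(C1 + a^2)


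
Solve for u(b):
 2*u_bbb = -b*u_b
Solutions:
 u(b) = C1 + Integral(C2*airyai(-2^(2/3)*b/2) + C3*airybi(-2^(2/3)*b/2), b)


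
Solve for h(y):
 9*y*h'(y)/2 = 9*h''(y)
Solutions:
 h(y) = C1 + C2*erfi(y/2)


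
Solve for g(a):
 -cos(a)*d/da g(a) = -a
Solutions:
 g(a) = C1 + Integral(a/cos(a), a)


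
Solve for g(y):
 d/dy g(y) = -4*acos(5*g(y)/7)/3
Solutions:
 Integral(1/acos(5*_y/7), (_y, g(y))) = C1 - 4*y/3


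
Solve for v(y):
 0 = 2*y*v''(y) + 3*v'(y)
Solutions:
 v(y) = C1 + C2/sqrt(y)


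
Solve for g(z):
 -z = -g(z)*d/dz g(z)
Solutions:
 g(z) = -sqrt(C1 + z^2)
 g(z) = sqrt(C1 + z^2)


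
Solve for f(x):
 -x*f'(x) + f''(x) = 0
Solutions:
 f(x) = C1 + C2*erfi(sqrt(2)*x/2)


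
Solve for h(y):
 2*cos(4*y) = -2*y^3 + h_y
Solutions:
 h(y) = C1 + y^4/2 + sin(4*y)/2


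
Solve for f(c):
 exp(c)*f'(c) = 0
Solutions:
 f(c) = C1


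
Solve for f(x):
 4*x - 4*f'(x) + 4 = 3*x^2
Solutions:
 f(x) = C1 - x^3/4 + x^2/2 + x


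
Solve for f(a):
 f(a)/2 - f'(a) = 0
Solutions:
 f(a) = C1*exp(a/2)


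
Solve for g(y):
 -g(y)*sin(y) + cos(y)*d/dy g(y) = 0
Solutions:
 g(y) = C1/cos(y)


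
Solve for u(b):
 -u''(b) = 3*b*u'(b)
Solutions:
 u(b) = C1 + C2*erf(sqrt(6)*b/2)


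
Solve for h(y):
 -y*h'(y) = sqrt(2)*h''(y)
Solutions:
 h(y) = C1 + C2*erf(2^(1/4)*y/2)


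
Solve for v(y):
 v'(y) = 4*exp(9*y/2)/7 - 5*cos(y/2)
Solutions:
 v(y) = C1 + 8*exp(9*y/2)/63 - 10*sin(y/2)


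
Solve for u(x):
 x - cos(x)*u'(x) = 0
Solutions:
 u(x) = C1 + Integral(x/cos(x), x)


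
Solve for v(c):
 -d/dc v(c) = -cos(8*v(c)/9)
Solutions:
 -c - 9*log(sin(8*v(c)/9) - 1)/16 + 9*log(sin(8*v(c)/9) + 1)/16 = C1


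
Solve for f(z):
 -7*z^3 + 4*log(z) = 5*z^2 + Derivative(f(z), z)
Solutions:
 f(z) = C1 - 7*z^4/4 - 5*z^3/3 + 4*z*log(z) - 4*z


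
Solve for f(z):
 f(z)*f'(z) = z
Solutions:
 f(z) = -sqrt(C1 + z^2)
 f(z) = sqrt(C1 + z^2)


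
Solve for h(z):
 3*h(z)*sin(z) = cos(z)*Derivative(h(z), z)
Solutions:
 h(z) = C1/cos(z)^3


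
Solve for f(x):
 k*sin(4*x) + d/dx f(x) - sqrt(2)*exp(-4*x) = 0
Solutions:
 f(x) = C1 + k*cos(4*x)/4 - sqrt(2)*exp(-4*x)/4


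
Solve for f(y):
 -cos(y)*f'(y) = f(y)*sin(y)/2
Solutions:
 f(y) = C1*sqrt(cos(y))


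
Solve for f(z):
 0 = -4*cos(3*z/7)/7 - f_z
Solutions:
 f(z) = C1 - 4*sin(3*z/7)/3


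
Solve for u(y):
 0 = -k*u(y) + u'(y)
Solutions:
 u(y) = C1*exp(k*y)


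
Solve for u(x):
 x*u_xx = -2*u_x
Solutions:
 u(x) = C1 + C2/x


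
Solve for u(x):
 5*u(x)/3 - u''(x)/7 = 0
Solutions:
 u(x) = C1*exp(-sqrt(105)*x/3) + C2*exp(sqrt(105)*x/3)


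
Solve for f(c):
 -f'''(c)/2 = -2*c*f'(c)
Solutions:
 f(c) = C1 + Integral(C2*airyai(2^(2/3)*c) + C3*airybi(2^(2/3)*c), c)


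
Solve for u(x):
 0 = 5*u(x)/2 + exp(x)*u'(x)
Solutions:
 u(x) = C1*exp(5*exp(-x)/2)


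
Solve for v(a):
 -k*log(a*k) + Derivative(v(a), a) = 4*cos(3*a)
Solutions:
 v(a) = C1 + a*k*(log(a*k) - 1) + 4*sin(3*a)/3


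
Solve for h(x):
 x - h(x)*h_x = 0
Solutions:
 h(x) = -sqrt(C1 + x^2)
 h(x) = sqrt(C1 + x^2)


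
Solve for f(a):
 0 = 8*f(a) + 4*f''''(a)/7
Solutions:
 f(a) = (C1*sin(2^(3/4)*7^(1/4)*a/2) + C2*cos(2^(3/4)*7^(1/4)*a/2))*exp(-2^(3/4)*7^(1/4)*a/2) + (C3*sin(2^(3/4)*7^(1/4)*a/2) + C4*cos(2^(3/4)*7^(1/4)*a/2))*exp(2^(3/4)*7^(1/4)*a/2)


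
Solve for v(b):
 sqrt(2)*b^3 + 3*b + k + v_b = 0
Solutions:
 v(b) = C1 - sqrt(2)*b^4/4 - 3*b^2/2 - b*k


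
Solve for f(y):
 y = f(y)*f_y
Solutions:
 f(y) = -sqrt(C1 + y^2)
 f(y) = sqrt(C1 + y^2)


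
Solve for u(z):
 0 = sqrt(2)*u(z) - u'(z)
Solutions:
 u(z) = C1*exp(sqrt(2)*z)


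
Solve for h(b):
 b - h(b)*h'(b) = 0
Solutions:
 h(b) = -sqrt(C1 + b^2)
 h(b) = sqrt(C1 + b^2)


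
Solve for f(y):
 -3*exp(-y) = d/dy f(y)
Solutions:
 f(y) = C1 + 3*exp(-y)


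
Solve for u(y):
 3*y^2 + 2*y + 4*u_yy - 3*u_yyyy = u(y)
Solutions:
 u(y) = C1*exp(-y) + C2*exp(y) + C3*exp(-sqrt(3)*y/3) + C4*exp(sqrt(3)*y/3) + 3*y^2 + 2*y + 24
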